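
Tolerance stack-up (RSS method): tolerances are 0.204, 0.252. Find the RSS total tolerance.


RSS = sqrt(0.204^2 + 0.252^2)
= sqrt(0.10512)
= 0.3242

0.3242


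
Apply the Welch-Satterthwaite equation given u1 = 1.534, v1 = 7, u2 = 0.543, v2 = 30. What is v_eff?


uc = sqrt(u1^2 + u2^2) = sqrt(1.534^2 + 0.543^2) = 1.6272692
v_eff = uc^4 / (u1^4/v1 + u2^4/v2)
= 1.6272692^4 / (1.534^4/7 + 0.543^4/30)
= 7.0119307 / 0.79394689
v_eff = 8.8317

8.8317


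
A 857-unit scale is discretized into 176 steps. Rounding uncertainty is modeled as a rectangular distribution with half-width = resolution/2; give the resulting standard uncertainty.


resolution = range / divisions
resolution = 857 / 176 = 4.8693182
u_res = resolution / (2*sqrt(3))
u_res = 4.8693182 / 3.4641016
u_res = 1.4057

1.4057


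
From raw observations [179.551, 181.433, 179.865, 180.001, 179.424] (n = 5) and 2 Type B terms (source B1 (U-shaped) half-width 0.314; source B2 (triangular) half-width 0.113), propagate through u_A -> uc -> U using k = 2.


mean = (179.551 + 181.433 + 179.865 + 180.001 + 179.424) / 5 = 180.0548
s = sqrt(sum((x - mean)^2)/(n-1)) = 0.80468578
u_A = s / sqrt(n) = 0.80468578 / sqrt(5) = 0.35986642
u_B1 = 0.314 / sqrt(2) = 0.22203153
u_B2 = 0.113 / sqrt(6) = 0.046132057
uc = sqrt(0.35986642^2 + 0.22203153^2 + 0.046132057^2) = 0.42535868
U = k * uc = 2 * 0.42535868
U = 0.8507

0.8507


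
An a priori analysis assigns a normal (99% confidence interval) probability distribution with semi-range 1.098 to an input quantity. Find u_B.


u_B = half_width / 2.576
u_B = 1.098 / 2.576
u_B = 0.4262

0.4262


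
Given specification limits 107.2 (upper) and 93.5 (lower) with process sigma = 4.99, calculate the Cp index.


Cp = (USL - LSL) / (6 * sigma)
= (107.2 - 93.5) / (6 * 4.99)
= 13.7000 / 29.9400
= 0.4576

0.4576


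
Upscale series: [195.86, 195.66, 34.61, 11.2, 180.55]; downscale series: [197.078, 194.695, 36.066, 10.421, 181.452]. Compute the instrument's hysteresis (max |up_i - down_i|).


|195.86 - 197.078| = 1.2180
|195.66 - 194.695| = 0.9650
|34.61 - 36.066| = 1.4560
|11.2 - 10.421| = 0.7790
|180.55 - 181.452| = 0.9020
hysteresis = max(diffs) = 1.4560

1.4560


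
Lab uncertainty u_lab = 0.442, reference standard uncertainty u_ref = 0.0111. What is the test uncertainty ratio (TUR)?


TUR = u_lab / u_ref
= 0.442 / 0.0111
= 39.8198

39.8198


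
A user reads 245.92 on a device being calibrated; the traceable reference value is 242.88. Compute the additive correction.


Correction = standard - reading
= 242.88 - 245.92
= -3.0400

-3.0400


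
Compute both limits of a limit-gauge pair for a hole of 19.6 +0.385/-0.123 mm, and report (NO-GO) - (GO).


GO = nominal - lower_tol (smallest hole = maximum material condition)
GO = 19.6 - 0.123 = 19.477
NO-GO = nominal + upper_tol (largest hole = least material condition)
NO-GO = 19.6 + 0.385 = 19.985
spread = NO-GO - GO = 19.985 - 19.477 = 0.5080

0.5080


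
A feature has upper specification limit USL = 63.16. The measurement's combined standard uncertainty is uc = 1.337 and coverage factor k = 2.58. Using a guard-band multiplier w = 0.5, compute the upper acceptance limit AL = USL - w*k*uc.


U = k * uc = 2.58 * 1.337 = 3.44946
guard band g = w * U = 0.5 * 3.44946 = 1.72473
AL = USL - g = 63.16 - 1.72473
AL = 61.4353

61.4353


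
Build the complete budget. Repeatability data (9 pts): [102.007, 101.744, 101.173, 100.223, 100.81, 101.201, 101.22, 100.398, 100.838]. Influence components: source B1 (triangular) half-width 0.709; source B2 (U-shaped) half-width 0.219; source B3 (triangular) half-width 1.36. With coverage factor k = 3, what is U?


mean = (102.007 + 101.744 + 101.173 + 100.223 + 100.81 + 101.201 + 101.22 + 100.398 + 100.838) / 9 = 101.0682222
s = sqrt(sum((x - mean)^2)/(n-1)) = 0.57802504
u_A = s / sqrt(n) = 0.57802504 / sqrt(9) = 0.19267501
u_B1 = 0.709 / sqrt(6) = 0.28944804
u_B2 = 0.219 / sqrt(2) = 0.15485639
u_B3 = 1.36 / sqrt(6) = 0.55521768
uc = sqrt(0.19267501^2 + 0.28944804^2 + 0.15485639^2 + 0.55521768^2) = 0.67316491
U = k * uc = 3 * 0.67316491
U = 2.0195

2.0195


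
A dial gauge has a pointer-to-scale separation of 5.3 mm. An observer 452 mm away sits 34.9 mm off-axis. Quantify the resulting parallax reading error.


error = h * offset / d
= 5.3 * 34.9 / 452
= 0.4092

0.4092


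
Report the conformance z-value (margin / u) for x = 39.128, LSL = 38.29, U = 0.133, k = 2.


u = U / k = 0.133 / 2 = 0.0665
margin = |LSL - x| = |38.29 - 39.128| = 0.838
z = margin / u = 0.838 / 0.0665
z = 12.6015

12.6015


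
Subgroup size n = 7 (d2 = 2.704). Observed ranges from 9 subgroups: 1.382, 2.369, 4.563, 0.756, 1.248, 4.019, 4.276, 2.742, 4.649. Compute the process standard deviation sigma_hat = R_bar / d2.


R_bar = (1.382 + 2.369 + 4.563 + 0.756 + 1.248 + 4.019 + 4.276 + 2.742 + 4.649) / 9
R_bar = 26.004 / 9 = 2.8893333
sigma_hat = R_bar / d2 = 2.8893333 / 2.704 = 1.0685

1.0685


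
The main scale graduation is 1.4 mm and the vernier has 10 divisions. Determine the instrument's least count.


LC = MSD / n_div
= 1.4 / 10
= 0.1400

0.1400


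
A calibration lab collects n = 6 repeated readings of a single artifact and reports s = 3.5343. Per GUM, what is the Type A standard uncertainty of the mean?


u_A = s / sqrt(n)
u_A = 3.5343 / sqrt(6)
u_A = 3.5343 / 2.4494897
u_A = 1.4429

1.4429


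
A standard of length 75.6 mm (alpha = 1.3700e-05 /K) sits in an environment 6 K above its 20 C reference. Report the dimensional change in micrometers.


dL = L * alpha * dT
= 75.6 * 1.3700e-05 * 6
= 0.0062143 mm
dL_um = 0.0062143 * 1000 = 6.2143 um

6.2143


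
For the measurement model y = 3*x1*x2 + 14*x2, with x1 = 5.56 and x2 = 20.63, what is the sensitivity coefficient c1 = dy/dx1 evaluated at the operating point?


y = 3*x1*x2 + 14*x2
dy/dx1 = 3*x2
Evaluate at x2 = 20.63: c1 = 3 * 20.63
c1 = 61.8900

61.8900


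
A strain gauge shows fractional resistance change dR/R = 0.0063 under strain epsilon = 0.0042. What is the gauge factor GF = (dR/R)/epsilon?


GF = (dR/R) / epsilon
= 0.0063 / 0.0042
= 1.5000

1.5000


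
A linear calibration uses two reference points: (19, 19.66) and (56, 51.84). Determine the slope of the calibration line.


slope = (y2 - y1) / (x2 - x1)
= (51.84 - 19.66) / (56 - 19)
= 32.1800 / 37
= 0.8697

0.8697


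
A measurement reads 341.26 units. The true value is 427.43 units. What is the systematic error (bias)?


Systematic error = measured - true
= 341.26 - 427.43
= -86.1700

-86.1700


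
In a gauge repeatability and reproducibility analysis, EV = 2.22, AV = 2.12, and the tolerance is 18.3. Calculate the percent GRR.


GRR = sqrt(EV^2 + AV^2) = sqrt(2.22^2 + 2.12^2) = 3.069658
%GRR = GRR / tol * 100 = 3.069658 / 18.3 * 100
%GRR = 16.7741

16.7741


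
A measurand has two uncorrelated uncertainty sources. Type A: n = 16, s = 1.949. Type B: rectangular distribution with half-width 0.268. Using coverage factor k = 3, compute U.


u_A = s / sqrt(n) = 1.949 / sqrt(16) = 0.48725
u_B = half_width / sqrt(3) = 0.268 / sqrt(3) = 0.15472987
uc = sqrt(u_A^2 + u_B^2) = sqrt(0.48725^2 + 0.15472987^2) = 0.51122783
U = k * uc = 3 * 0.51122783
U = 1.5337

1.5337


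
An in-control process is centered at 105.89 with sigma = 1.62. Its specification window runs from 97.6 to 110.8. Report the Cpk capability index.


Cpu = (USL - mean) / (3*sigma) = (110.8 - 105.89) / (3*1.62) = 1.0103
Cpl = (mean - LSL) / (3*sigma) = (105.89 - 97.6) / (3*1.62) = 1.7058
Cpk = min(Cpu, Cpl) = 1.0103

1.0103


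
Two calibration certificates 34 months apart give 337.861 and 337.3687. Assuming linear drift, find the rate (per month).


rate = (v2 - v1) / months
= (337.3687 - 337.861) / 34
= -0.4923 / 34
= -0.0145

-0.0145


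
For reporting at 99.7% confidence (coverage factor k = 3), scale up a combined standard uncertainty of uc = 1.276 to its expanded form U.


U = k * uc
U = 3 * 1.276
U = 3.8280

3.8280


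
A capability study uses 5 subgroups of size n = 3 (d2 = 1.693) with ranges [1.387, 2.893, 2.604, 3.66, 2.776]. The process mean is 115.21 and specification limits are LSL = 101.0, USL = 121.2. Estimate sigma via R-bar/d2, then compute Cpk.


R_bar = (1.387 + 2.893 + 2.604 + 3.66 + 2.776) / 5 = 2.664
sigma = R_bar / d2 = 2.664 / 1.693 = 1.5735381
Cp = (USL - LSL)/(6*sigma) = (121.2 - 101.0)/(6*1.5735381) = 2.1396
Cpu = (121.2 - 115.21)/(3*1.5735381) = 1.2689
Cpl = (115.21 - 101.0)/(3*1.5735381) = 3.0102
Cpk = min(Cpu, Cpl) = 1.2689

1.2689


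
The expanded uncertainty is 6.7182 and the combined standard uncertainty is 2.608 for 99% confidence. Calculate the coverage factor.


k = U / uc
k = 6.7182 / 2.608
k = 2.576

2.576


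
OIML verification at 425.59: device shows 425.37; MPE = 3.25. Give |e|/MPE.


e = indication - reference = 425.37 - 425.59 = -0.2200
|e| = 0.2200
ratio = |e| / MPE = 0.2200 / 3.25
ratio = 0.0677

0.0677


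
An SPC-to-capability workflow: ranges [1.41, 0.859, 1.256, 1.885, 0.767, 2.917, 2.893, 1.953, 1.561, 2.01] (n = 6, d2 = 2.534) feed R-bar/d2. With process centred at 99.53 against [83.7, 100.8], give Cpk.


R_bar = (1.41 + 0.859 + 1.256 + 1.885 + 0.767 + 2.917 + 2.893 + 1.953 + 1.561 + 2.01) / 10 = 1.7511
sigma = R_bar / d2 = 1.7511 / 2.534 = 0.69104183
Cp = (USL - LSL)/(6*sigma) = (100.8 - 83.7)/(6*0.69104183) = 4.1242
Cpu = (100.8 - 99.53)/(3*0.69104183) = 0.6126
Cpl = (99.53 - 83.7)/(3*0.69104183) = 7.6358
Cpk = min(Cpu, Cpl) = 0.6126

0.6126


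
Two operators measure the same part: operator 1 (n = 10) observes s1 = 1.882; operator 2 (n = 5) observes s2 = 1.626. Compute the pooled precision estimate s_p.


s_p = sqrt(((n1-1)*s1^2 + (n2-1)*s2^2) / (n1+n2-2))
numerator = (10-1)*1.882^2 + (5-1)*1.626^2 = 31.877316 + 10.575504 = 42.45282
denominator = 10 + 5 - 2 = 13
s_p^2 = 42.45282 / 13 = 3.2656015
s_p = sqrt(3.2656015) = 1.8071

1.8071


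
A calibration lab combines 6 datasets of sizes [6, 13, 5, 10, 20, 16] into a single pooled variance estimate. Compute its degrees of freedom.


nu = sum_i (n_i - 1)
nu = ((6 - 1) + (13 - 1) + (5 - 1) + (10 - 1) + (20 - 1) + (16 - 1))
nu = 5 + 12 + 4 + 9 + 19 + 15
nu = 64

64


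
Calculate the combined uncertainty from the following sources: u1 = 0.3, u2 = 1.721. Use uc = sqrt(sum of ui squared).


uc = sqrt(0.3^2 + 1.721^2)
uc = sqrt(3.051841)
uc = 1.7470

1.7470


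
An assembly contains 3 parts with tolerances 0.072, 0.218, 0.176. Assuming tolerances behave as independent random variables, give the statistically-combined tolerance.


RSS = sqrt(0.072^2 + 0.218^2 + 0.176^2)
= sqrt(0.083684)
= 0.2893

0.2893


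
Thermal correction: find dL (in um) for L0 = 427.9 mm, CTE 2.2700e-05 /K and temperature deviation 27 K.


dL = L * alpha * dT
= 427.9 * 2.2700e-05 * 27
= 0.2622599 mm
dL_um = 0.2622599 * 1000 = 262.2599 um

262.2599


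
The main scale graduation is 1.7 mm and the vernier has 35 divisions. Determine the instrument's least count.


LC = MSD / n_div
= 1.7 / 35
= 0.0486

0.0486


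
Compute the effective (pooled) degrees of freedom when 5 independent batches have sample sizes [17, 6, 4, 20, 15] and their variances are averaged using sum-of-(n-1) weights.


nu = sum_i (n_i - 1)
nu = ((17 - 1) + (6 - 1) + (4 - 1) + (20 - 1) + (15 - 1))
nu = 16 + 5 + 3 + 19 + 14
nu = 57

57


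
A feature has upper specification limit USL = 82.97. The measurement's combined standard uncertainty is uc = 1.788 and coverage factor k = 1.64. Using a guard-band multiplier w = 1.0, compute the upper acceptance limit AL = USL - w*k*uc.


U = k * uc = 1.64 * 1.788 = 2.93232
guard band g = w * U = 1.0 * 2.93232 = 2.93232
AL = USL - g = 82.97 - 2.93232
AL = 80.0377

80.0377


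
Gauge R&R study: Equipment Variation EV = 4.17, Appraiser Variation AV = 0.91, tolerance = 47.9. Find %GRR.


GRR = sqrt(EV^2 + AV^2) = sqrt(4.17^2 + 0.91^2) = 4.2681378
%GRR = GRR / tol * 100 = 4.2681378 / 47.9 * 100
%GRR = 8.9105

8.9105


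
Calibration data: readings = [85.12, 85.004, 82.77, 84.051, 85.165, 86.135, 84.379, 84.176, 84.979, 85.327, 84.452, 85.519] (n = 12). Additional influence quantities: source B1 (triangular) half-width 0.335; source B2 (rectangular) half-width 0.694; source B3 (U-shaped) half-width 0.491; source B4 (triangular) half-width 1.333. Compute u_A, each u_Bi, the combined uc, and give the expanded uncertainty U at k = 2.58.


mean = (85.12 + 85.004 + 82.77 + 84.051 + 85.165 + 86.135 + 84.379 + 84.176 + 84.979 + 85.327 + 84.452 + 85.519) / 12 = 84.75641667
s = sqrt(sum((x - mean)^2)/(n-1)) = 0.86513398
u_A = s / sqrt(n) = 0.86513398 / sqrt(12) = 0.24974267
u_B1 = 0.335 / sqrt(6) = 0.13676318
u_B2 = 0.694 / sqrt(3) = 0.40068109
u_B3 = 0.491 / sqrt(2) = 0.34718943
u_B4 = 1.333 / sqrt(6) = 0.54419497
uc = sqrt(0.24974267^2 + 0.13676318^2 + 0.40068109^2 + 0.34718943^2 + 0.54419497^2) = 0.81136279
U = k * uc = 2.58 * 0.81136279
U = 2.0933

2.0933


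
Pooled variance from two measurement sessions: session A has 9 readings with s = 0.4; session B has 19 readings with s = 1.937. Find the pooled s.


s_p = sqrt(((n1-1)*s1^2 + (n2-1)*s2^2) / (n1+n2-2))
numerator = (9-1)*0.4^2 + (19-1)*1.937^2 = 1.28 + 67.535442 = 68.815442
denominator = 9 + 19 - 2 = 26
s_p^2 = 68.815442 / 26 = 2.6467478
s_p = sqrt(2.6467478) = 1.6269

1.6269


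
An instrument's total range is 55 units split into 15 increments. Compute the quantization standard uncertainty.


resolution = range / divisions
resolution = 55 / 15 = 3.6666667
u_res = resolution / (2*sqrt(3))
u_res = 3.6666667 / 3.4641016
u_res = 1.0585

1.0585


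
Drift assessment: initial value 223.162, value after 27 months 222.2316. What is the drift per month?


rate = (v2 - v1) / months
= (222.2316 - 223.162) / 27
= -0.9304 / 27
= -0.0345

-0.0345


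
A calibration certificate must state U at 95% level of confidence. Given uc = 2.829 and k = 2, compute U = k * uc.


U = k * uc
U = 2 * 2.829
U = 5.6580

5.6580


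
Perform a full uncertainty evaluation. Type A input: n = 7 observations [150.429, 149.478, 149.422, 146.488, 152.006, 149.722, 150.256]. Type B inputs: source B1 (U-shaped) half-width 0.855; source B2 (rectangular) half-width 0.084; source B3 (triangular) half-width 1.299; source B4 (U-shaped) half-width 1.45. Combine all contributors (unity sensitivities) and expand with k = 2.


mean = (150.429 + 149.478 + 149.422 + 146.488 + 152.006 + 149.722 + 150.256) / 7 = 149.6858571
s = sqrt(sum((x - mean)^2)/(n-1)) = 1.6633705
u_A = s / sqrt(n) = 1.6633705 / sqrt(7) = 0.62869495
u_B1 = 0.855 / sqrt(2) = 0.6045763
u_B2 = 0.084 / sqrt(3) = 0.048497423
u_B3 = 1.299 / sqrt(6) = 0.53031453
u_B4 = 1.45 / sqrt(2) = 1.0253048
uc = sqrt(0.62869495^2 + 0.6045763^2 + 0.048497423^2 + 0.53031453^2 + 1.0253048^2) = 1.4476206
U = k * uc = 2 * 1.4476206
U = 2.8952

2.8952


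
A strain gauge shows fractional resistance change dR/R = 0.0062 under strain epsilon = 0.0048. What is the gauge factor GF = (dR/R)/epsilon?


GF = (dR/R) / epsilon
= 0.0062 / 0.0048
= 1.2917

1.2917


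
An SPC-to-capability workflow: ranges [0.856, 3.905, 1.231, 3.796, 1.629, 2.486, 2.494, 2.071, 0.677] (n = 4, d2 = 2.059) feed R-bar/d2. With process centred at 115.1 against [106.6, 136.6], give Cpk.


R_bar = (0.856 + 3.905 + 1.231 + 3.796 + 1.629 + 2.486 + 2.494 + 2.071 + 0.677) / 9 = 2.1272222
sigma = R_bar / d2 = 2.1272222 / 2.059 = 1.0331337
Cp = (USL - LSL)/(6*sigma) = (136.6 - 106.6)/(6*1.0331337) = 4.8396
Cpu = (136.6 - 115.1)/(3*1.0331337) = 6.9368
Cpl = (115.1 - 106.6)/(3*1.0331337) = 2.7425
Cpk = min(Cpu, Cpl) = 2.7425

2.7425


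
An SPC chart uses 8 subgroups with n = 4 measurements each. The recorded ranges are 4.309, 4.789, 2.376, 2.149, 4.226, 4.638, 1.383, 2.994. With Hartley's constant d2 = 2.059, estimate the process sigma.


R_bar = (4.309 + 4.789 + 2.376 + 2.149 + 4.226 + 4.638 + 1.383 + 2.994) / 8
R_bar = 26.864 / 8 = 3.358
sigma_hat = R_bar / d2 = 3.358 / 2.059 = 1.6309

1.6309


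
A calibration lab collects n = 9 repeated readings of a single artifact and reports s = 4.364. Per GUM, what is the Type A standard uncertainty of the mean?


u_A = s / sqrt(n)
u_A = 4.364 / sqrt(9)
u_A = 4.364 / 3
u_A = 1.4547

1.4547


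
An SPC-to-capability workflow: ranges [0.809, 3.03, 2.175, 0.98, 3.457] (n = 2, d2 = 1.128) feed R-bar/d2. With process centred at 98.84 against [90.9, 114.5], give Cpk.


R_bar = (0.809 + 3.03 + 2.175 + 0.98 + 3.457) / 5 = 2.0902
sigma = R_bar / d2 = 2.0902 / 1.128 = 1.8530142
Cp = (USL - LSL)/(6*sigma) = (114.5 - 90.9)/(6*1.8530142) = 2.1227
Cpu = (114.5 - 98.84)/(3*1.8530142) = 2.8170
Cpl = (98.84 - 90.9)/(3*1.8530142) = 1.4283
Cpk = min(Cpu, Cpl) = 1.4283

1.4283


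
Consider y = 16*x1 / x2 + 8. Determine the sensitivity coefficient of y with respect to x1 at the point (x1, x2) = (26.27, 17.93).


y = 16*x1 / x2 + 8
dy/dx1 = 16/x2
Evaluate at x2 = 17.93: c1 = 16 / 17.93
c1 = 0.8924

0.8924


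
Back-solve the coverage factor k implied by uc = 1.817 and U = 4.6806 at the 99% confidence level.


k = U / uc
k = 4.6806 / 1.817
k = 2.576

2.576


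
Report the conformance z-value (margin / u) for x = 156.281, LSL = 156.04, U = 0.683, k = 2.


u = U / k = 0.683 / 2 = 0.3415
margin = |LSL - x| = |156.04 - 156.281| = 0.241
z = margin / u = 0.241 / 0.3415
z = 0.7057

0.7057


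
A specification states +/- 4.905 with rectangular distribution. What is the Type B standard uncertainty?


u_B = half_width / sqrt(3)
u_B = 4.905 / 1.7320508
u_B = 2.8319

2.8319


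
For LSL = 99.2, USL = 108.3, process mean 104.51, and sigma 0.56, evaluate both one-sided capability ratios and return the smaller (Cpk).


Cpu = (USL - mean) / (3*sigma) = (108.3 - 104.51) / (3*0.56) = 2.2560
Cpl = (mean - LSL) / (3*sigma) = (104.51 - 99.2) / (3*0.56) = 3.1607
Cpk = min(Cpu, Cpl) = 2.2560

2.2560


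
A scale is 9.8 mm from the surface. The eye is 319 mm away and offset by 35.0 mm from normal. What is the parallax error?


error = h * offset / d
= 9.8 * 35.0 / 319
= 1.0752

1.0752


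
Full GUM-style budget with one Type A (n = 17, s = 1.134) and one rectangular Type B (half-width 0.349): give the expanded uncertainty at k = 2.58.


u_A = s / sqrt(n) = 1.134 / sqrt(17) = 0.2750354
u_B = half_width / sqrt(3) = 0.349 / sqrt(3) = 0.20149524
uc = sqrt(u_A^2 + u_B^2) = sqrt(0.2750354^2 + 0.20149524^2) = 0.34094692
U = k * uc = 2.58 * 0.34094692
U = 0.8796

0.8796


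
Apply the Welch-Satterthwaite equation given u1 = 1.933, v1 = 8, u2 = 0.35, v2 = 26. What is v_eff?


uc = sqrt(u1^2 + u2^2) = sqrt(1.933^2 + 0.35^2) = 1.964431
v_eff = uc^4 / (u1^4/v1 + u2^4/v2)
= 1.964431^4 / (1.933^4/8 + 0.35^4/26)
= 14.891797 / 1.7457459
v_eff = 8.5303

8.5303


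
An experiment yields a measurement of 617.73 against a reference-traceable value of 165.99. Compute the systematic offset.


Systematic error = measured - true
= 617.73 - 165.99
= 451.7400

451.7400


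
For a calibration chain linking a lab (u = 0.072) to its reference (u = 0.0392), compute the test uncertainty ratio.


TUR = u_lab / u_ref
= 0.072 / 0.0392
= 1.8367

1.8367


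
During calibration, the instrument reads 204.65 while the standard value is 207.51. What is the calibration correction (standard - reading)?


Correction = standard - reading
= 207.51 - 204.65
= 2.8600

2.8600


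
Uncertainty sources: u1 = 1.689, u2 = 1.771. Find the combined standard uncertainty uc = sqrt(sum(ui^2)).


uc = sqrt(1.689^2 + 1.771^2)
uc = sqrt(5.989162)
uc = 2.4473

2.4473


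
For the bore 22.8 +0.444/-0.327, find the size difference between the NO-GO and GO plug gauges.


GO = nominal - lower_tol (smallest hole = maximum material condition)
GO = 22.8 - 0.327 = 22.473
NO-GO = nominal + upper_tol (largest hole = least material condition)
NO-GO = 22.8 + 0.444 = 23.244
spread = NO-GO - GO = 23.244 - 22.473 = 0.7710

0.7710


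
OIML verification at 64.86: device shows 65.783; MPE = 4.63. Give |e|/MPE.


e = indication - reference = 65.783 - 64.86 = 0.9230
|e| = 0.9230
ratio = |e| / MPE = 0.9230 / 4.63
ratio = 0.1994

0.1994


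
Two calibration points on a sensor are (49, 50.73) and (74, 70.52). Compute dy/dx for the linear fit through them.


slope = (y2 - y1) / (x2 - x1)
= (70.52 - 50.73) / (74 - 49)
= 19.7900 / 25
= 0.7916

0.7916


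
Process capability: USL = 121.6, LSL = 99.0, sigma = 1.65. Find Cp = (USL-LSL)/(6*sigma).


Cp = (USL - LSL) / (6 * sigma)
= (121.6 - 99.0) / (6 * 1.65)
= 22.6000 / 9.9000
= 2.2828

2.2828


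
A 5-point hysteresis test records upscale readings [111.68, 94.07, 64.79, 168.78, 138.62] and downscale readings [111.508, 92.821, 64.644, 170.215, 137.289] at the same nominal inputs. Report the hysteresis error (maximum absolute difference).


|111.68 - 111.508| = 0.1720
|94.07 - 92.821| = 1.2490
|64.79 - 64.644| = 0.1460
|168.78 - 170.215| = 1.4350
|138.62 - 137.289| = 1.3310
hysteresis = max(diffs) = 1.4350

1.4350


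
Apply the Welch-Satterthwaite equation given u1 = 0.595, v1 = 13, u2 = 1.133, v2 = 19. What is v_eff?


uc = sqrt(u1^2 + u2^2) = sqrt(0.595^2 + 1.133^2) = 1.279732
v_eff = uc^4 / (u1^4/v1 + u2^4/v2)
= 1.279732^4 / (0.595^4/13 + 1.133^4/19)
= 2.6821071 / 0.096370393
v_eff = 27.8312

27.8312


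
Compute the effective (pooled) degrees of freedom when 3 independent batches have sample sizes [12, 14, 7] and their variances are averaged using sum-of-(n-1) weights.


nu = sum_i (n_i - 1)
nu = ((12 - 1) + (14 - 1) + (7 - 1))
nu = 11 + 13 + 6
nu = 30

30


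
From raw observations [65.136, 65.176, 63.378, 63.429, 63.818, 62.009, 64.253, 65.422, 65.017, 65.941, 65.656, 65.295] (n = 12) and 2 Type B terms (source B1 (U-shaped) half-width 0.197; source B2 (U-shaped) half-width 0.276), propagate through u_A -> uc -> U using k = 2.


mean = (65.136 + 65.176 + 63.378 + 63.429 + 63.818 + 62.009 + 64.253 + 65.422 + 65.017 + 65.941 + 65.656 + 65.295) / 12 = 64.54416667
s = sqrt(sum((x - mean)^2)/(n-1)) = 1.1730852
u_A = s / sqrt(n) = 1.1730852 / sqrt(12) = 0.33864053
u_B1 = 0.197 / sqrt(2) = 0.13930004
u_B2 = 0.276 / sqrt(2) = 0.19516147
uc = sqrt(0.33864053^2 + 0.13930004^2 + 0.19516147^2) = 0.41493362
U = k * uc = 2 * 0.41493362
U = 0.8299

0.8299


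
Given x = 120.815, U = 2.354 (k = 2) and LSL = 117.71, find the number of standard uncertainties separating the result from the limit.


u = U / k = 2.354 / 2 = 1.177
margin = |LSL - x| = |117.71 - 120.815| = 3.105
z = margin / u = 3.105 / 1.177
z = 2.6381

2.6381


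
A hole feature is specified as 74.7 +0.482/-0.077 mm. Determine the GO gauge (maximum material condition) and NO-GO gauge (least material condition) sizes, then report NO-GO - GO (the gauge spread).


GO = nominal - lower_tol (smallest hole = maximum material condition)
GO = 74.7 - 0.077 = 74.623
NO-GO = nominal + upper_tol (largest hole = least material condition)
NO-GO = 74.7 + 0.482 = 75.182
spread = NO-GO - GO = 75.182 - 74.623 = 0.5590

0.5590


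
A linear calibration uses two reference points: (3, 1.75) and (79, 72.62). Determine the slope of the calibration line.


slope = (y2 - y1) / (x2 - x1)
= (72.62 - 1.75) / (79 - 3)
= 70.8700 / 76
= 0.9325

0.9325


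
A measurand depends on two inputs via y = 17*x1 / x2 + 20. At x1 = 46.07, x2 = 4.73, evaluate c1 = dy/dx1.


y = 17*x1 / x2 + 20
dy/dx1 = 17/x2
Evaluate at x2 = 4.73: c1 = 17 / 4.73
c1 = 3.5941

3.5941


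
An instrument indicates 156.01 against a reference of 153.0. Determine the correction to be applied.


Correction = standard - reading
= 153.0 - 156.01
= -3.0100

-3.0100


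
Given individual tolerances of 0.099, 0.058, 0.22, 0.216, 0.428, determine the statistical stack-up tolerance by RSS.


RSS = sqrt(0.099^2 + 0.058^2 + 0.22^2 + 0.216^2 + 0.428^2)
= sqrt(0.291405)
= 0.5398

0.5398


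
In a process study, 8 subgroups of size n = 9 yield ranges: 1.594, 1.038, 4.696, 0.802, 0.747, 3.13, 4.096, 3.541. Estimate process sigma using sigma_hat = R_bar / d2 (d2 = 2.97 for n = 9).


R_bar = (1.594 + 1.038 + 4.696 + 0.802 + 0.747 + 3.13 + 4.096 + 3.541) / 8
R_bar = 19.644 / 8 = 2.4555
sigma_hat = R_bar / d2 = 2.4555 / 2.97 = 0.8268

0.8268


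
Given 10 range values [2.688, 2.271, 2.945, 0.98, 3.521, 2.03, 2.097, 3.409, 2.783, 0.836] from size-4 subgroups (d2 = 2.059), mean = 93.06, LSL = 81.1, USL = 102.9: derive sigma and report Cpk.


R_bar = (2.688 + 2.271 + 2.945 + 0.98 + 3.521 + 2.03 + 2.097 + 3.409 + 2.783 + 0.836) / 10 = 2.356
sigma = R_bar / d2 = 2.356 / 2.059 = 1.1442448
Cp = (USL - LSL)/(6*sigma) = (102.9 - 81.1)/(6*1.1442448) = 3.1753
Cpu = (102.9 - 93.06)/(3*1.1442448) = 2.8665
Cpl = (93.06 - 81.1)/(3*1.1442448) = 3.4841
Cpk = min(Cpu, Cpl) = 2.8665

2.8665


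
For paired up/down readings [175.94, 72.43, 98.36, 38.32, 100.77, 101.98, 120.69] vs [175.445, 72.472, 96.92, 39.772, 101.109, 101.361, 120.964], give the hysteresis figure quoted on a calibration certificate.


|175.94 - 175.445| = 0.4950
|72.43 - 72.472| = 0.0420
|98.36 - 96.92| = 1.4400
|38.32 - 39.772| = 1.4520
|100.77 - 101.109| = 0.3390
|101.98 - 101.361| = 0.6190
|120.69 - 120.964| = 0.2740
hysteresis = max(diffs) = 1.4520

1.4520


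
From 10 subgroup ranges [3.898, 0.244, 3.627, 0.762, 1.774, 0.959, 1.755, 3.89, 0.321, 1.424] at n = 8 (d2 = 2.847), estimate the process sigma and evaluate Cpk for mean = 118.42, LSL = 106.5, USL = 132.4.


R_bar = (3.898 + 0.244 + 3.627 + 0.762 + 1.774 + 0.959 + 1.755 + 3.89 + 0.321 + 1.424) / 10 = 1.8654
sigma = R_bar / d2 = 1.8654 / 2.847 = 0.65521602
Cp = (USL - LSL)/(6*sigma) = (132.4 - 106.5)/(6*0.65521602) = 6.5882
Cpu = (132.4 - 118.42)/(3*0.65521602) = 7.1122
Cpl = (118.42 - 106.5)/(3*0.65521602) = 6.0642
Cpk = min(Cpu, Cpl) = 6.0642

6.0642


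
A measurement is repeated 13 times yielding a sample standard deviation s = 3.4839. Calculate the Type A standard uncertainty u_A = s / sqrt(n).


u_A = s / sqrt(n)
u_A = 3.4839 / sqrt(13)
u_A = 3.4839 / 3.6055513
u_A = 0.9663

0.9663


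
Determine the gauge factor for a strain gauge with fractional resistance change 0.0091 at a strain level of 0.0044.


GF = (dR/R) / epsilon
= 0.0091 / 0.0044
= 2.0682

2.0682


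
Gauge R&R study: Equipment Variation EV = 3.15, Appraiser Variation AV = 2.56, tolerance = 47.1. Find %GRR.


GRR = sqrt(EV^2 + AV^2) = sqrt(3.15^2 + 2.56^2) = 4.0590762
%GRR = GRR / tol * 100 = 4.0590762 / 47.1 * 100
%GRR = 8.6180

8.6180


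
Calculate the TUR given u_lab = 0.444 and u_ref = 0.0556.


TUR = u_lab / u_ref
= 0.444 / 0.0556
= 7.9856

7.9856


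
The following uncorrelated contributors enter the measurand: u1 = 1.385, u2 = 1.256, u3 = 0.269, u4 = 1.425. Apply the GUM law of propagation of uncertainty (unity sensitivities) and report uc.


uc = sqrt(1.385^2 + 1.256^2 + 0.269^2 + 1.425^2)
uc = sqrt(5.598747)
uc = 2.3662

2.3662


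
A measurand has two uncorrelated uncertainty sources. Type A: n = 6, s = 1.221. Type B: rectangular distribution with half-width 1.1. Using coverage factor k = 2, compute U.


u_A = s / sqrt(n) = 1.221 / sqrt(6) = 0.49847116
u_B = half_width / sqrt(3) = 1.1 / sqrt(3) = 0.6350853
uc = sqrt(u_A^2 + u_B^2) = sqrt(0.49847116^2 + 0.6350853^2) = 0.80734555
U = k * uc = 2 * 0.80734555
U = 1.6147

1.6147


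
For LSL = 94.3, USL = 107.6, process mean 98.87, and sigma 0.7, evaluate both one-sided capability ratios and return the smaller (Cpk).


Cpu = (USL - mean) / (3*sigma) = (107.6 - 98.87) / (3*0.7) = 4.1571
Cpl = (mean - LSL) / (3*sigma) = (98.87 - 94.3) / (3*0.7) = 2.1762
Cpk = min(Cpu, Cpl) = 2.1762

2.1762


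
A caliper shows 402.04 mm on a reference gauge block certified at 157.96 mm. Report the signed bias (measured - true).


Systematic error = measured - true
= 402.04 - 157.96
= 244.0800

244.0800


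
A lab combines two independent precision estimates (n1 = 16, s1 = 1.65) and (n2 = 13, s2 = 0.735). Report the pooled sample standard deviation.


s_p = sqrt(((n1-1)*s1^2 + (n2-1)*s2^2) / (n1+n2-2))
numerator = (16-1)*1.65^2 + (13-1)*0.735^2 = 40.8375 + 6.4827 = 47.3202
denominator = 16 + 13 - 2 = 27
s_p^2 = 47.3202 / 27 = 1.7526
s_p = sqrt(1.7526) = 1.3239

1.3239


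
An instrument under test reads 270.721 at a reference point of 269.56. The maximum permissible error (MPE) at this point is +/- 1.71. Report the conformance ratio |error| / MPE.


e = indication - reference = 270.721 - 269.56 = 1.1610
|e| = 1.1610
ratio = |e| / MPE = 1.1610 / 1.71
ratio = 0.6789

0.6789


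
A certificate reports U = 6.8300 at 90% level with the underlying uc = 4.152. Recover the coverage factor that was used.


k = U / uc
k = 6.8300 / 4.152
k = 1.645

1.645


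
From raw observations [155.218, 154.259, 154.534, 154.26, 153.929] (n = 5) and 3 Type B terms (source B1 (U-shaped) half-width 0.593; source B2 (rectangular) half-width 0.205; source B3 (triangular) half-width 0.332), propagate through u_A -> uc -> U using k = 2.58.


mean = (155.218 + 154.259 + 154.534 + 154.26 + 153.929) / 5 = 154.44
s = sqrt(sum((x - mean)^2)/(n-1)) = 0.48487163
u_A = s / sqrt(n) = 0.48487163 / sqrt(5) = 0.21684119
u_B1 = 0.593 / sqrt(2) = 0.41931432
u_B2 = 0.205 / sqrt(3) = 0.11835681
u_B3 = 0.332 / sqrt(6) = 0.13553843
uc = sqrt(0.21684119^2 + 0.41931432^2 + 0.11835681^2 + 0.13553843^2) = 0.5051966
U = k * uc = 2.58 * 0.5051966
U = 1.3034

1.3034


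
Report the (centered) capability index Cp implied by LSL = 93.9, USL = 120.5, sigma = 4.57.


Cp = (USL - LSL) / (6 * sigma)
= (120.5 - 93.9) / (6 * 4.57)
= 26.6000 / 27.4200
= 0.9701

0.9701


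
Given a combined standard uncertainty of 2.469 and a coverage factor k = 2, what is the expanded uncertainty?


U = k * uc
U = 2 * 2.469
U = 4.9380

4.9380


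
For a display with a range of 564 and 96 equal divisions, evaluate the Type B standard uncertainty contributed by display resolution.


resolution = range / divisions
resolution = 564 / 96 = 5.875
u_res = resolution / (2*sqrt(3))
u_res = 5.875 / 3.4641016
u_res = 1.6960

1.6960


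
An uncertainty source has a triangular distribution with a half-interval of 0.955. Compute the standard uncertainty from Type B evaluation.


u_B = half_width / sqrt(6)
u_B = 0.955 / 2.4494897
u_B = 0.3899

0.3899


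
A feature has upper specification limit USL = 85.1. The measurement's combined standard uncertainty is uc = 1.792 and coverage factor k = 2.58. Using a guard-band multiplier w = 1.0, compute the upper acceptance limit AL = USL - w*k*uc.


U = k * uc = 2.58 * 1.792 = 4.62336
guard band g = w * U = 1.0 * 4.62336 = 4.62336
AL = USL - g = 85.1 - 4.62336
AL = 80.4766

80.4766


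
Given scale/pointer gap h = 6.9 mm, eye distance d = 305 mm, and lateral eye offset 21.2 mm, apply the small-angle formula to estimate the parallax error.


error = h * offset / d
= 6.9 * 21.2 / 305
= 0.4796

0.4796


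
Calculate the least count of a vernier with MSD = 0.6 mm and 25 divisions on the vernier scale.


LC = MSD / n_div
= 0.6 / 25
= 0.0240

0.0240


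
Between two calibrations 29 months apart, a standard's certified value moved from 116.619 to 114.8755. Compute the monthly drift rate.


rate = (v2 - v1) / months
= (114.8755 - 116.619) / 29
= -1.7435 / 29
= -0.0601

-0.0601


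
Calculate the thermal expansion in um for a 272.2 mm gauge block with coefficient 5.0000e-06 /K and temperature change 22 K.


dL = L * alpha * dT
= 272.2 * 5.0000e-06 * 22
= 0.0299420 mm
dL_um = 0.0299420 * 1000 = 29.9420 um

29.9420


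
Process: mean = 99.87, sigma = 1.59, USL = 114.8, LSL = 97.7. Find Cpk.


Cpu = (USL - mean) / (3*sigma) = (114.8 - 99.87) / (3*1.59) = 3.1300
Cpl = (mean - LSL) / (3*sigma) = (99.87 - 97.7) / (3*1.59) = 0.4549
Cpk = min(Cpu, Cpl) = 0.4549

0.4549


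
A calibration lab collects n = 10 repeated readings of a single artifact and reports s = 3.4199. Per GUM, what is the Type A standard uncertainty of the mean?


u_A = s / sqrt(n)
u_A = 3.4199 / sqrt(10)
u_A = 3.4199 / 3.1622777
u_A = 1.0815

1.0815


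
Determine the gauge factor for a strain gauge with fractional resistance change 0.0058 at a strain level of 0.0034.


GF = (dR/R) / epsilon
= 0.0058 / 0.0034
= 1.7059

1.7059


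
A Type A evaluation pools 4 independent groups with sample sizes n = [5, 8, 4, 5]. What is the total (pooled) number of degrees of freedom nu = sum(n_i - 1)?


nu = sum_i (n_i - 1)
nu = ((5 - 1) + (8 - 1) + (4 - 1) + (5 - 1))
nu = 4 + 7 + 3 + 4
nu = 18

18


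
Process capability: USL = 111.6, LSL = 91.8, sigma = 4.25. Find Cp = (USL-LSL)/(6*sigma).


Cp = (USL - LSL) / (6 * sigma)
= (111.6 - 91.8) / (6 * 4.25)
= 19.8000 / 25.5000
= 0.7765

0.7765


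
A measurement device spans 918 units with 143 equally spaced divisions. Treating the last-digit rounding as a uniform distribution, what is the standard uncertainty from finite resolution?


resolution = range / divisions
resolution = 918 / 143 = 6.4195804
u_res = resolution / (2*sqrt(3))
u_res = 6.4195804 / 3.4641016
u_res = 1.8532

1.8532


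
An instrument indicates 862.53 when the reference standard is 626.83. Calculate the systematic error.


Systematic error = measured - true
= 862.53 - 626.83
= 235.7000

235.7000


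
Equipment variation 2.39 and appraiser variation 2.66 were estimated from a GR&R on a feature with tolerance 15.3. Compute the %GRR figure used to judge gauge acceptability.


GRR = sqrt(EV^2 + AV^2) = sqrt(2.39^2 + 2.66^2) = 3.5759894
%GRR = GRR / tol * 100 = 3.5759894 / 15.3 * 100
%GRR = 23.3725

23.3725


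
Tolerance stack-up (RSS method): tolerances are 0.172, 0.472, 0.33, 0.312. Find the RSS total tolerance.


RSS = sqrt(0.172^2 + 0.472^2 + 0.33^2 + 0.312^2)
= sqrt(0.458612)
= 0.6772

0.6772


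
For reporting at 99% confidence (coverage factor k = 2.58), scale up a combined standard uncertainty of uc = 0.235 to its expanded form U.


U = k * uc
U = 2.58 * 0.235
U = 0.6063

0.6063


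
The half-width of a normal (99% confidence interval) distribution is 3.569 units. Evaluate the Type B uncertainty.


u_B = half_width / 2.576
u_B = 3.569 / 2.576
u_B = 1.3855

1.3855


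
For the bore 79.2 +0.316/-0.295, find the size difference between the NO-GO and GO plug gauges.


GO = nominal - lower_tol (smallest hole = maximum material condition)
GO = 79.2 - 0.295 = 78.905
NO-GO = nominal + upper_tol (largest hole = least material condition)
NO-GO = 79.2 + 0.316 = 79.516
spread = NO-GO - GO = 79.516 - 78.905 = 0.6110

0.6110


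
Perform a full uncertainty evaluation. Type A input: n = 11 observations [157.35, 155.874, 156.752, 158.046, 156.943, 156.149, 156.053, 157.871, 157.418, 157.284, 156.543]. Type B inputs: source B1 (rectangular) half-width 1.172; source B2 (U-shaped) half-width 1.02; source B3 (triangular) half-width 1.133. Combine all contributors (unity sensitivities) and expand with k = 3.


mean = (157.35 + 155.874 + 156.752 + 158.046 + 156.943 + 156.149 + 156.053 + 157.871 + 157.418 + 157.284 + 156.543) / 11 = 156.9348182
s = sqrt(sum((x - mean)^2)/(n-1)) = 0.7311901
u_A = s / sqrt(n) = 0.7311901 / sqrt(11) = 0.22046211
u_B1 = 1.172 / sqrt(3) = 0.67665452
u_B2 = 1.02 / sqrt(2) = 0.72124892
u_B3 = 1.133 / sqrt(6) = 0.46254531
uc = sqrt(0.22046211^2 + 0.67665452^2 + 0.72124892^2 + 0.46254531^2) = 1.1138281
U = k * uc = 3 * 1.1138281
U = 3.3415

3.3415


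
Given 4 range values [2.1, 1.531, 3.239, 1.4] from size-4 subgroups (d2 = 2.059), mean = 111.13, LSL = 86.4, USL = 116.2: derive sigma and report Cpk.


R_bar = (2.1 + 1.531 + 3.239 + 1.4) / 4 = 2.0675
sigma = R_bar / d2 = 2.0675 / 2.059 = 1.0041282
Cp = (USL - LSL)/(6*sigma) = (116.2 - 86.4)/(6*1.0041282) = 4.9462
Cpu = (116.2 - 111.13)/(3*1.0041282) = 1.6831
Cpl = (111.13 - 86.4)/(3*1.0041282) = 8.2094
Cpk = min(Cpu, Cpl) = 1.6831

1.6831


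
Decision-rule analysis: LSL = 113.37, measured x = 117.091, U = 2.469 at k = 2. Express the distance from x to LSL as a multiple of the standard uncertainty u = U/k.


u = U / k = 2.469 / 2 = 1.2345
margin = |LSL - x| = |113.37 - 117.091| = 3.721
z = margin / u = 3.721 / 1.2345
z = 3.0142

3.0142


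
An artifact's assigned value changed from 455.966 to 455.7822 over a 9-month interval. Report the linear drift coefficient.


rate = (v2 - v1) / months
= (455.7822 - 455.966) / 9
= -0.1838 / 9
= -0.0204

-0.0204


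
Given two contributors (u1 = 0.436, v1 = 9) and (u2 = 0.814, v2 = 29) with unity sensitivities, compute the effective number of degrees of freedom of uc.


uc = sqrt(u1^2 + u2^2) = sqrt(0.436^2 + 0.814^2) = 0.92341323
v_eff = uc^4 / (u1^4/v1 + u2^4/v2)
= 0.92341323^4 / (0.436^4/9 + 0.814^4/29)
= 0.72708364 / 0.01915425
v_eff = 37.9594

37.9594


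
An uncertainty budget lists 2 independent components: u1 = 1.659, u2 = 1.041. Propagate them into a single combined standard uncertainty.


uc = sqrt(1.659^2 + 1.041^2)
uc = sqrt(3.835962)
uc = 1.9586

1.9586


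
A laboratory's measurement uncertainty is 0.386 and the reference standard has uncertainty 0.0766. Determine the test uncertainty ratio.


TUR = u_lab / u_ref
= 0.386 / 0.0766
= 5.0392

5.0392


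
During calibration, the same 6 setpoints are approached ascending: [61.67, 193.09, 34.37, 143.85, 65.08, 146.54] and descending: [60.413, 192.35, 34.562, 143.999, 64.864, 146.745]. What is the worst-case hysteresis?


|61.67 - 60.413| = 1.2570
|193.09 - 192.35| = 0.7400
|34.37 - 34.562| = 0.1920
|143.85 - 143.999| = 0.1490
|65.08 - 64.864| = 0.2160
|146.54 - 146.745| = 0.2050
hysteresis = max(diffs) = 1.2570

1.2570


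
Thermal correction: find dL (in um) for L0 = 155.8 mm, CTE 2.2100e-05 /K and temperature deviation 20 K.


dL = L * alpha * dT
= 155.8 * 2.2100e-05 * 20
= 0.0688636 mm
dL_um = 0.0688636 * 1000 = 68.8636 um

68.8636


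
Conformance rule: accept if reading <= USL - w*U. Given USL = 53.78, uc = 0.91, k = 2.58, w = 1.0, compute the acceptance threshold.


U = k * uc = 2.58 * 0.91 = 2.3478
guard band g = w * U = 1.0 * 2.3478 = 2.3478
AL = USL - g = 53.78 - 2.3478
AL = 51.4322

51.4322


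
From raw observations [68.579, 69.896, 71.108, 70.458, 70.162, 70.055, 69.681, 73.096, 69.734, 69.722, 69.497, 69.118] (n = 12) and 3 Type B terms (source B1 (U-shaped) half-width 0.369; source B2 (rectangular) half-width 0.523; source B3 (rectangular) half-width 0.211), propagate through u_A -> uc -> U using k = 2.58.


mean = (68.579 + 69.896 + 71.108 + 70.458 + 70.162 + 70.055 + 69.681 + 73.096 + 69.734 + 69.722 + 69.497 + 69.118) / 12 = 70.09216667
s = sqrt(sum((x - mean)^2)/(n-1)) = 1.1386103
u_A = s / sqrt(n) = 1.1386103 / sqrt(12) = 0.32868848
u_B1 = 0.369 / sqrt(2) = 0.2609224
u_B2 = 0.523 / sqrt(3) = 0.30195419
u_B3 = 0.211 / sqrt(3) = 0.12182091
uc = sqrt(0.32868848^2 + 0.2609224^2 + 0.30195419^2 + 0.12182091^2) = 0.5311622
U = k * uc = 2.58 * 0.5311622
U = 1.3704

1.3704


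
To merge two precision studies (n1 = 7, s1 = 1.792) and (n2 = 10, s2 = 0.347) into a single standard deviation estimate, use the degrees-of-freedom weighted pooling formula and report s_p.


s_p = sqrt(((n1-1)*s1^2 + (n2-1)*s2^2) / (n1+n2-2))
numerator = (7-1)*1.792^2 + (10-1)*0.347^2 = 19.267584 + 1.083681 = 20.351265
denominator = 7 + 10 - 2 = 15
s_p^2 = 20.351265 / 15 = 1.356751
s_p = sqrt(1.356751) = 1.1648

1.1648


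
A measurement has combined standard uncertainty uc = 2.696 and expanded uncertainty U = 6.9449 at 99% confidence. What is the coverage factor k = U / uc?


k = U / uc
k = 6.9449 / 2.696
k = 2.576

2.576


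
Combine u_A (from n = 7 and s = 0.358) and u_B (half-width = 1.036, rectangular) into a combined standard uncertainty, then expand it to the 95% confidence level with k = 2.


u_A = s / sqrt(n) = 0.358 / sqrt(7) = 0.13531128
u_B = half_width / sqrt(3) = 1.036 / sqrt(3) = 0.59813488
uc = sqrt(u_A^2 + u_B^2) = sqrt(0.13531128^2 + 0.59813488^2) = 0.61324912
U = k * uc = 2 * 0.61324912
U = 1.2265

1.2265


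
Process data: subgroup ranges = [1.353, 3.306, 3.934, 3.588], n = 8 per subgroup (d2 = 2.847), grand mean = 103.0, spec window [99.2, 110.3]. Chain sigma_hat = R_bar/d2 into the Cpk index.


R_bar = (1.353 + 3.306 + 3.934 + 3.588) / 4 = 3.04525
sigma = R_bar / d2 = 3.04525 / 2.847 = 1.0696347
Cp = (USL - LSL)/(6*sigma) = (110.3 - 99.2)/(6*1.0696347) = 1.7296
Cpu = (110.3 - 103.0)/(3*1.0696347) = 2.2749
Cpl = (103.0 - 99.2)/(3*1.0696347) = 1.1842
Cpk = min(Cpu, Cpl) = 1.1842

1.1842
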